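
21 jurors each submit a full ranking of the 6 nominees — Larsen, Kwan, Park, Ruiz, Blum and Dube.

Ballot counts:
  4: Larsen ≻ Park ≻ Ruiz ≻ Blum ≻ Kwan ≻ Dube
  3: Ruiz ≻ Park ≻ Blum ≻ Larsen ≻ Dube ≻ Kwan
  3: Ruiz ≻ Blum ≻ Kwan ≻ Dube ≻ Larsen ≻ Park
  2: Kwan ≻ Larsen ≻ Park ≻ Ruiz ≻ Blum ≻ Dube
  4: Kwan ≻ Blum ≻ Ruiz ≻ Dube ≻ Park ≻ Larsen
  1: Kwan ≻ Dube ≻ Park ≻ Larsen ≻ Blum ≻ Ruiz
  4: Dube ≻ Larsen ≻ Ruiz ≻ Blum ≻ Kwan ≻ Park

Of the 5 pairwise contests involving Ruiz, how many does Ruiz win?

4

Ruiz against each rival (21 jurors):
Ruiz vs Larsen: Larsen, 11–10.
Ruiz vs Kwan: Ruiz is ranked higher on 4+3+3+4 = 14 ballots, Kwan on 7. Ruiz wins 14–7.
Ruiz vs Park: 3+3+4+4 = 14 for Ruiz, 7 for Park — Ruiz by 14–7.
Ruiz vs Blum: Ruiz wins 16–5.
Ruiz–Dube: Ruiz 16–5.
Ruiz beats Kwan, Park, Blum, Dube; loses to Larsen — 4 pairwise wins.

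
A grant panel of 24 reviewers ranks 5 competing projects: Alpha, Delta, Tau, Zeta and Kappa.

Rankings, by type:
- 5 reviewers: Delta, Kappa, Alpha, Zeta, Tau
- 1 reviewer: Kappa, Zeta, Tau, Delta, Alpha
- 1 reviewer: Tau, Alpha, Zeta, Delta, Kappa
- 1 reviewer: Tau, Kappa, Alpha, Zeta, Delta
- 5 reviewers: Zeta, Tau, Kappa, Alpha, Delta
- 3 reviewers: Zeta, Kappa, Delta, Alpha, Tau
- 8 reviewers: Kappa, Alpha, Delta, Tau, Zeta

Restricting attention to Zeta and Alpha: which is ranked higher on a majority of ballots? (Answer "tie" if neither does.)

Ballots ranking Zeta above Alpha: 1 + 5 + 3 = 9.
Ballots ranking Alpha above Zeta: 24 − 9 = 15.
Alpha wins the head-to-head 15–9.

Alpha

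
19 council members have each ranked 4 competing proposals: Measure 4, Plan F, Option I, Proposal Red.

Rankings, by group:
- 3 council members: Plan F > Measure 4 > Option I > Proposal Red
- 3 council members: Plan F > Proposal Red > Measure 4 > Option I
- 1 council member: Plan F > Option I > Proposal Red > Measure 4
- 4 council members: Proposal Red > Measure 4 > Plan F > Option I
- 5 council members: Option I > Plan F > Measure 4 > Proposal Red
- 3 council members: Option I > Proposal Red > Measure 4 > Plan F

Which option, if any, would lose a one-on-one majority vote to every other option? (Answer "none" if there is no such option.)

none

Pairwise majorities:
Measure 4 vs Plan F: Plan F wins 12–7.
Measure 4 vs Option I: 10 to 9, Measure 4.
Measure 4 vs Proposal Red: 3+5 = 8 for Measure 4, 11 for Proposal Red — Proposal Red by 11–8.
Plan F vs Option I: 3+3+1+4 = 11 for Plan F, 8 for Option I — Plan F by 11–8.
Plan F vs Proposal Red: Plan F is ranked higher on 3+3+1+5 = 12 ballots, Proposal Red on 7. Plan F wins 12–7.
Option I vs Proposal Red: 3+1+5+3 = 12 for Option I, 7 for Proposal Red — Option I by 12–7.
No option is winless: Measure 4 beats Option I; Plan F beats Measure 4; Option I beats Proposal Red; Proposal Red beats Measure 4. There is no Condorcet loser.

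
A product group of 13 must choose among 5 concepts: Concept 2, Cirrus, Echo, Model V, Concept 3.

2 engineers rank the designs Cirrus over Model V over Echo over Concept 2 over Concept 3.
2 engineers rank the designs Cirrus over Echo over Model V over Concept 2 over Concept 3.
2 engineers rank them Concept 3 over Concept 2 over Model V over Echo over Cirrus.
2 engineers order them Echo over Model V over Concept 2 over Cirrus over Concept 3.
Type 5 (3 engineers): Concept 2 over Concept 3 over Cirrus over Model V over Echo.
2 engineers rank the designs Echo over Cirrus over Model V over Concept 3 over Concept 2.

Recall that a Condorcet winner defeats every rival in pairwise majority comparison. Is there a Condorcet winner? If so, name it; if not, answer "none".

none

Pairwise majorities:
Concept 2 vs Cirrus: Concept 2 wins 7–6.
Concept 2 vs Echo: Echo wins 8–5.
Concept 2–Model V: Model V 8–5.
Concept 2 vs Concept 3: 9 to 4, Concept 2.
Cirrus vs Echo: Cirrus preferred on 2+2+3 = 7 ballots; Cirrus wins 7–6.
Cirrus vs Model V: Cirrus, 9–4.
Cirrus vs Concept 3: Cirrus is ranked higher on 2+2+2+2 = 8 ballots, Concept 3 on 5. Cirrus wins 8–5.
Echo vs Model V: 6 to 7, Model V.
Echo vs Concept 3: Echo wins 8–5.
Model V vs Concept 3: 8 to 5, Model V.
Each design drops at least one matchup (Concept 2 loses to Echo; Cirrus loses to Concept 2; Echo loses to Cirrus; Model V loses to Cirrus; Concept 3 loses to Concept 2); the cycle Concept 2 → Cirrus → Echo → Concept 2 rules out a Condorcet winner.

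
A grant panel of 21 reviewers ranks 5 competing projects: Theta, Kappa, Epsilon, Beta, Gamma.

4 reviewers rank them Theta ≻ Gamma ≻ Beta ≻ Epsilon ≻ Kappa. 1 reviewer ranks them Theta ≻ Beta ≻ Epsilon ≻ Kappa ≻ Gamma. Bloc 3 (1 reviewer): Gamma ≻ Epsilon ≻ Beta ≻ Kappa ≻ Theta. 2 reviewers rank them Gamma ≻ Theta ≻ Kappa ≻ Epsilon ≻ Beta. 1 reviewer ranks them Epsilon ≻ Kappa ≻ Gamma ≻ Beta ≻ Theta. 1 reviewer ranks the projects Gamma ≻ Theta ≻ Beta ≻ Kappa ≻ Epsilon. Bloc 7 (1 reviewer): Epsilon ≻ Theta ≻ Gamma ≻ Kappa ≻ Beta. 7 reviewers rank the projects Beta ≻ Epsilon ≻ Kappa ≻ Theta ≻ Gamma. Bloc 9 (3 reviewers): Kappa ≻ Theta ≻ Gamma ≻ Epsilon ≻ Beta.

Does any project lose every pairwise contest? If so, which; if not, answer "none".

none

Pairwise majorities:
Theta vs Kappa: Theta is ranked higher on 4+1+2+1+1 = 9 ballots, Kappa on 12. Kappa wins 12–9.
Theta–Epsilon: Theta 11–10.
Theta vs Beta: Theta, 12–9.
Theta–Gamma: Theta 16–5.
Kappa–Epsilon: Epsilon 15–6.
Kappa vs Beta: Beta, 14–7.
Kappa–Gamma: Kappa 12–9.
Epsilon vs Beta: Beta, 13–8.
Epsilon vs Gamma: Gamma, 11–10.
Beta vs Gamma: 8 to 13, Gamma.
Every project wins at least one matchup (Theta beats Epsilon; Kappa beats Theta; Epsilon beats Kappa; Beta beats Kappa; Gamma beats Epsilon), so there is no Condorcet loser.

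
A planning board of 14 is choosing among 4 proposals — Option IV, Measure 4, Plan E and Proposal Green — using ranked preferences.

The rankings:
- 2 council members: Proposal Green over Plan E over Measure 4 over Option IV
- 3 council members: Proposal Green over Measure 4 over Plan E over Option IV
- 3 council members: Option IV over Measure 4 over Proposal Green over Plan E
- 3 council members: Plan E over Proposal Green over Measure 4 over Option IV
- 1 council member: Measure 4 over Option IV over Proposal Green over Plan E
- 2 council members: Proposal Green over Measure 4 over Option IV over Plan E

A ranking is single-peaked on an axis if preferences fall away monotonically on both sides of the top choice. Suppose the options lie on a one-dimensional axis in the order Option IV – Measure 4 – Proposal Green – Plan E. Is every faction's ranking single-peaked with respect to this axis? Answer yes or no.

Axis positions: Option IV=1, Measure 4=2, Proposal Green=3, Plan E=4.
Faction 1 (peak Proposal Green at position 3): ranking walks positions 3-4-2-1, expanding outward from the peak — single-peaked.
Faction 2 (peak Proposal Green at position 3): ranking walks positions 3-2-4-1, expanding outward from the peak — single-peaked.
Faction 3 (peak Option IV at position 1): ranking walks positions 1-2-3-4, expanding outward from the peak — single-peaked.
Faction 4 (peak Plan E at position 4): ranking walks positions 4-3-2-1, expanding outward from the peak — single-peaked.
Faction 5 (peak Measure 4 at position 2): ranking walks positions 2-1-3-4, expanding outward from the peak — single-peaked.
Faction 6 (peak Proposal Green at position 3): ranking walks positions 3-2-1-4, expanding outward from the peak — single-peaked.
Every ranking is single-peaked on this axis.

yes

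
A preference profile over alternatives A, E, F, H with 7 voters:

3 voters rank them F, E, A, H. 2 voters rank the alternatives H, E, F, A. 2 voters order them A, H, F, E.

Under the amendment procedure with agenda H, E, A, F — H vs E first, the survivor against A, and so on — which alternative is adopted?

Round 1: H vs E — 4–3, H advances.
Round 2: H vs A — 2–5, A advances.
Round 3: A vs F — 2–5, F advances.
The agenda winner is F.

F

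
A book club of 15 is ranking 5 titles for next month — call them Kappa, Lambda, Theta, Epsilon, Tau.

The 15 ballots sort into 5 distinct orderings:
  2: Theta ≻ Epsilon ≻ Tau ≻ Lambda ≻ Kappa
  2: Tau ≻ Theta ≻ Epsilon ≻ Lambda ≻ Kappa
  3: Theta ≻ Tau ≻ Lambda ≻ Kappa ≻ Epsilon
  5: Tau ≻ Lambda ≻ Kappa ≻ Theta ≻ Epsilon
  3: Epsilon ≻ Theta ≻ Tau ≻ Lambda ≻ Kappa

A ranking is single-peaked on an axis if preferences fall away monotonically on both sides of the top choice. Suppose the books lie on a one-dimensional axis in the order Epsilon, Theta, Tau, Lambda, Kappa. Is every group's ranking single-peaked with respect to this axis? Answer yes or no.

yes

Axis positions: Epsilon=1, Theta=2, Tau=3, Lambda=4, Kappa=5.
Group 1 (peak Theta at position 2): ranking walks positions 2-1-3-4-5, expanding outward from the peak — single-peaked.
Group 2 (peak Tau at position 3): ranking walks positions 3-2-1-4-5, expanding outward from the peak — single-peaked.
Group 3 (peak Theta at position 2): ranking walks positions 2-3-4-5-1, expanding outward from the peak — single-peaked.
Group 4 (peak Tau at position 3): ranking walks positions 3-4-5-2-1, expanding outward from the peak — single-peaked.
Group 5 (peak Epsilon at position 1): ranking walks positions 1-2-3-4-5, expanding outward from the peak — single-peaked.
Every ranking is single-peaked on this axis.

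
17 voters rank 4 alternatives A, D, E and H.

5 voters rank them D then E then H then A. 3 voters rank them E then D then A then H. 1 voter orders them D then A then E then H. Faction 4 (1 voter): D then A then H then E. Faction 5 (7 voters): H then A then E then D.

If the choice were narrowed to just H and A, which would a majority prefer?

H

Ballots ranking H above A: 5 + 7 = 12.
Ballots ranking A above H: 17 − 12 = 5.
H wins the head-to-head 12–5.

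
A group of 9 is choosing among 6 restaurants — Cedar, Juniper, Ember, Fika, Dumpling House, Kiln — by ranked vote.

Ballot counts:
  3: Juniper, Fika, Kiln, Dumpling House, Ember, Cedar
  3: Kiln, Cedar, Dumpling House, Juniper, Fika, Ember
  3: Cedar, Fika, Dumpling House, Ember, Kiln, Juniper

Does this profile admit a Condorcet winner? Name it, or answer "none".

Head-to-head results (9 friends):
Cedar vs Juniper: Cedar, 6–3.
Cedar–Ember: Cedar 6–3.
Cedar vs Fika: Cedar wins 6–3.
Cedar vs Dumpling House: Cedar wins 6–3.
Cedar vs Kiln: Kiln wins 6–3.
Juniper vs Ember: Juniper, 6–3.
Juniper vs Fika: Juniper, 6–3.
Juniper–Dumpling House: Dumpling House 6–3.
Juniper vs Kiln: Kiln wins 6–3.
Ember–Fika: Fika 9–0.
Ember vs Dumpling House: Dumpling House wins 9–0.
Ember vs Kiln: Kiln wins 6–3.
Fika vs Dumpling House: Fika wins 6–3.
Fika–Kiln: Fika 6–3.
Dumpling House vs Kiln: Kiln wins 6–3.
Each restaurant drops at least one matchup (Cedar loses to Kiln; Juniper loses to Cedar; Ember loses to Cedar; Fika loses to Cedar; Dumpling House loses to Cedar; Kiln loses to Fika); the cycle Cedar beats Fika beats Kiln beats Cedar rules out a Condorcet winner.

none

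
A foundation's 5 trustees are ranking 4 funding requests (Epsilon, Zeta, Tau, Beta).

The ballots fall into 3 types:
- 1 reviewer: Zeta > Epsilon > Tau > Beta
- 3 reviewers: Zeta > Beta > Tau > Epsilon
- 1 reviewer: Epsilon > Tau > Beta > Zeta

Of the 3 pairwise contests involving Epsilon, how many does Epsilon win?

0

Epsilon against each rival (5 reviewers):
Epsilon vs Zeta: 1 to 4, Zeta.
Epsilon vs Tau: Epsilon preferred on 1+1 = 2 ballots; Tau wins 3–2.
Epsilon vs Beta: Epsilon preferred on 1+1 = 2 ballots; Beta wins 3–2.
Epsilon beats no one; loses to Zeta, Tau, Beta — 0 pairwise wins.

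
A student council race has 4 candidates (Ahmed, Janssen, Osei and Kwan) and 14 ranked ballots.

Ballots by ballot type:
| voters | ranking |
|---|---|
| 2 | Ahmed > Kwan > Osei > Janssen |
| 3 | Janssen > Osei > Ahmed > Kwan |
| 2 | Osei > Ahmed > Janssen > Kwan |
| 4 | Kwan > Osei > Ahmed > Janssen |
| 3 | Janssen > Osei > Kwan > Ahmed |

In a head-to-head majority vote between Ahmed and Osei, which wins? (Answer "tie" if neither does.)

Osei

Ballots ranking Ahmed above Osei: 2.
Ballots ranking Osei above Ahmed: 14 − 2 = 12.
Osei wins the head-to-head 12–2.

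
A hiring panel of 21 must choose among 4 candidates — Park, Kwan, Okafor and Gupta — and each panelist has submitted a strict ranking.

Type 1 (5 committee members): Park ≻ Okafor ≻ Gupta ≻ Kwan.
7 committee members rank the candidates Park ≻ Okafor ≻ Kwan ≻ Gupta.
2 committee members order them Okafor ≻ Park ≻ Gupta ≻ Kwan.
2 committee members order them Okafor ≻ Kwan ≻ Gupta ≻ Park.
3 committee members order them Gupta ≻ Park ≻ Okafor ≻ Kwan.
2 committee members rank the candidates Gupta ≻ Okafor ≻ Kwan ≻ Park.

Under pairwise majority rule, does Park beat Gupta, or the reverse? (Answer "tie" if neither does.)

Ballots ranking Park above Gupta: 5 + 7 + 2 = 14.
Ballots ranking Gupta above Park: 21 − 14 = 7.
Park wins the head-to-head 14–7.

Park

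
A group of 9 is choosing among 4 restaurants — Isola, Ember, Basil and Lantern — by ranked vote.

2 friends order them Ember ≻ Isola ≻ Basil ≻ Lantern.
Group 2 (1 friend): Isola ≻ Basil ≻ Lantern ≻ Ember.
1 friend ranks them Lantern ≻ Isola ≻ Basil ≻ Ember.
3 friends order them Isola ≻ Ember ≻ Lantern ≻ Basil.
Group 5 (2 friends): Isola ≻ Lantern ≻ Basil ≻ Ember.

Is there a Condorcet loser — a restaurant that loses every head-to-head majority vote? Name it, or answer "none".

Pairwise majorities:
Isola vs Ember: Isola wins 7–2.
Isola vs Basil: Isola, 9–0.
Isola–Lantern: Isola 8–1.
Ember vs Basil: Ember, 5–4.
Ember vs Lantern: Ember wins 5–4.
Basil–Lantern: Lantern 6–3.
Basil is beaten in every head-to-head and is the Condorcet loser.

Basil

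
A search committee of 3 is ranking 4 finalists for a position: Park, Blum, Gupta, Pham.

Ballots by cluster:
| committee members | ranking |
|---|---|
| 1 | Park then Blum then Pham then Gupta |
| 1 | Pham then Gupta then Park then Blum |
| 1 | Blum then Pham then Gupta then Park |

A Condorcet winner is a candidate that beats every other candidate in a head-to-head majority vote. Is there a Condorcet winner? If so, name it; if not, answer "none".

none

Pairwise majorities:
Park vs Blum: Park, 2–1.
Park vs Gupta: Park is ranked higher on 1 ballot, Gupta on 2. Gupta wins 2–1.
Park vs Pham: 1 for Park, 2 for Pham — Pham by 2–1.
Blum vs Gupta: 2 to 1, Blum.
Blum vs Pham: 1+1 = 2 for Blum, 1 for Pham — Blum by 2–1.
Gupta vs Pham: Pham wins 3–0.
Each candidate drops at least one matchup (Park loses to Gupta; Blum loses to Park; Gupta loses to Blum; Pham loses to Blum); the cycle Park → Blum → Gupta → Park rules out a Condorcet winner.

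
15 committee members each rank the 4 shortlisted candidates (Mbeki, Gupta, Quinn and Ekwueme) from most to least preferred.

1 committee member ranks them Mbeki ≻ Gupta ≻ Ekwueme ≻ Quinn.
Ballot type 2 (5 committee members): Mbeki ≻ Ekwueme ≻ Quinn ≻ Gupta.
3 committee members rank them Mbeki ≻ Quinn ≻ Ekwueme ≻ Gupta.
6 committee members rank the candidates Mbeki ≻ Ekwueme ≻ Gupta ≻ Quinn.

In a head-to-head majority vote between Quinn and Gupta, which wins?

Quinn

Ballots ranking Quinn above Gupta: 5 + 3 = 8.
Ballots ranking Gupta above Quinn: 15 − 8 = 7.
Quinn wins the head-to-head 8–7.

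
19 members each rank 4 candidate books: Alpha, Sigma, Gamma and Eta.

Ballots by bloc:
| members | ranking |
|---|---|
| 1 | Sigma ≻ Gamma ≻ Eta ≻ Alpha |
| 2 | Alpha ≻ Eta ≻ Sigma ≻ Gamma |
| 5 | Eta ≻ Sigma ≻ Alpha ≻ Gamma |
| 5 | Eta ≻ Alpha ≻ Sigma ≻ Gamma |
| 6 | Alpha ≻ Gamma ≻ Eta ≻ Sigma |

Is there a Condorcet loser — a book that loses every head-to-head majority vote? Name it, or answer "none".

Head-to-head results (19 members):
Alpha vs Sigma: Alpha is ranked higher on 2+5+6 = 13 ballots, Sigma on 6. Alpha wins 13–6.
Alpha vs Gamma: Alpha is ranked higher on 2+5+5+6 = 18 ballots, Gamma on 1. Alpha wins 18–1.
Alpha vs Eta: Eta, 11–8.
Sigma vs Gamma: Sigma, 13–6.
Sigma–Eta: Eta 18–1.
Gamma vs Eta: Eta, 12–7.
Gamma is beaten in every head-to-head and is the Condorcet loser.

Gamma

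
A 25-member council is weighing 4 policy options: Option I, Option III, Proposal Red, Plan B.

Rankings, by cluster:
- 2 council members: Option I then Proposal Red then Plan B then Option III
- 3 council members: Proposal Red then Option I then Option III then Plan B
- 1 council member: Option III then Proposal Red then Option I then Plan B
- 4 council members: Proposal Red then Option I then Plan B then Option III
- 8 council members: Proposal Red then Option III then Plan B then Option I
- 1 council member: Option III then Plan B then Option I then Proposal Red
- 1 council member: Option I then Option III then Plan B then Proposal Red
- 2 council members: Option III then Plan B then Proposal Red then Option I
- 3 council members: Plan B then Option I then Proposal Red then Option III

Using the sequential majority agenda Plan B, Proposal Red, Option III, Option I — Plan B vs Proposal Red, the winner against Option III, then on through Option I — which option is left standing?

Proposal Red

Round 1: Plan B vs Proposal Red — 7–18, Proposal Red advances.
Round 2: Proposal Red vs Option III — 20–5, Proposal Red advances.
Round 3: Proposal Red vs Option I — 18–7, Proposal Red advances.
The agenda winner is Proposal Red.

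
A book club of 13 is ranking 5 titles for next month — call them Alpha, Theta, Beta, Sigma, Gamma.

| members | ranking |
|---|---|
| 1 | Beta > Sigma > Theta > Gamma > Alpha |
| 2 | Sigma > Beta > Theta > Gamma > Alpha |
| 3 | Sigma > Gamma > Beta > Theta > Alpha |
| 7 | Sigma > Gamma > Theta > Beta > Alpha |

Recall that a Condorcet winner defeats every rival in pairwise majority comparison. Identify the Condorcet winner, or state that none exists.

Check each pair by majority over 13 ballots:
Alpha vs Theta: Theta, 13–0.
Alpha vs Beta: Beta wins 13–0.
Alpha vs Sigma: Sigma, 13–0.
Alpha vs Gamma: Gamma wins 13–0.
Theta vs Beta: Theta wins 7–6.
Theta–Sigma: Sigma 13–0.
Theta–Gamma: Gamma 10–3.
Beta–Sigma: Sigma 12–1.
Beta–Gamma: Gamma 10–3.
Sigma–Gamma: Sigma 13–0.
Sigma beats each of Alpha, Theta, Beta, Gamma — Sigma is the Condorcet winner.

Sigma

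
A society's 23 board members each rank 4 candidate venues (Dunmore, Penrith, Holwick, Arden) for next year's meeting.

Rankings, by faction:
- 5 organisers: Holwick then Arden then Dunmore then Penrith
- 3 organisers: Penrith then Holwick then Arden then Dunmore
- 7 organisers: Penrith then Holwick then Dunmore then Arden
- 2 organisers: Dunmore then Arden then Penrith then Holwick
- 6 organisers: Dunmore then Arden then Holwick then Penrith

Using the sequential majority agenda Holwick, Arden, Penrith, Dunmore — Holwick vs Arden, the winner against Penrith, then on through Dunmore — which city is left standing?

Dunmore

Round 1: Holwick vs Arden — 15–8, Holwick advances.
Round 2: Holwick vs Penrith — 11–12, Penrith advances.
Round 3: Penrith vs Dunmore — 10–13, Dunmore advances.
Dunmore survives the agenda.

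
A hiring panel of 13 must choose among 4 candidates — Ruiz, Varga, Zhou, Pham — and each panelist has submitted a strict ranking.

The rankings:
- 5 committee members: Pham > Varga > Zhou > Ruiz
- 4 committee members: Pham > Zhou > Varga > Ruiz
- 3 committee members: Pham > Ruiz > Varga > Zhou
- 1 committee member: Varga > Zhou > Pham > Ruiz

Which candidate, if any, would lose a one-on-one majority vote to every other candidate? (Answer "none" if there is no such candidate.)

Ruiz

Pairwise majorities:
Ruiz vs Varga: Varga, 10–3.
Ruiz vs Zhou: Zhou wins 10–3.
Ruiz–Pham: Pham 13–0.
Varga vs Zhou: Varga, 9–4.
Varga vs Pham: Varga preferred on 1 ballot; Pham wins 12–1.
Zhou vs Pham: Pham, 12–1.
Ruiz is beaten in every head-to-head and is the Condorcet loser.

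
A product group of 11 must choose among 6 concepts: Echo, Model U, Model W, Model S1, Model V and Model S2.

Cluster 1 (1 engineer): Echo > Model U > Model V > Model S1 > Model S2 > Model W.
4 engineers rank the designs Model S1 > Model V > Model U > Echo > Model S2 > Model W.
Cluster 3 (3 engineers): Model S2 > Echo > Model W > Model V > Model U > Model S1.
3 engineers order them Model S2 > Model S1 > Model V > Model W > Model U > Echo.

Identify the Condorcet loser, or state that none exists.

none

Head-to-head results (11 engineers):
Echo vs Model U: Echo is ranked higher on 1+3 = 4 ballots, Model U on 7. Model U wins 7–4.
Echo vs Model W: Echo, 8–3.
Echo vs Model S1: Echo is ranked higher on 1+3 = 4 ballots, Model S1 on 7. Model S1 wins 7–4.
Echo vs Model V: Echo is ranked higher on 1+3 = 4 ballots, Model V on 7. Model V wins 7–4.
Echo vs Model S2: 5 to 6, Model S2.
Model U vs Model W: Model U preferred on 1+4 = 5 ballots; Model W wins 6–5.
Model U vs Model S1: Model S1 wins 7–4.
Model U vs Model V: Model V wins 10–1.
Model U vs Model S2: Model S2 wins 6–5.
Model W–Model S1: Model S1 8–3.
Model W vs Model V: 3 for Model W, 8 for Model V — Model V by 8–3.
Model W–Model S2: Model S2 11–0.
Model S1–Model V: Model S1 7–4.
Model S1 vs Model S2: 1+4 = 5 for Model S1, 6 for Model S2 — Model S2 by 6–5.
Model V vs Model S2: Model S2 wins 6–5.
Every design wins at least one matchup (Echo beats Model W; Model U beats Echo; Model W beats Model U; Model S1 beats Echo; Model V beats Echo; Model S2 beats Echo), so there is no Condorcet loser.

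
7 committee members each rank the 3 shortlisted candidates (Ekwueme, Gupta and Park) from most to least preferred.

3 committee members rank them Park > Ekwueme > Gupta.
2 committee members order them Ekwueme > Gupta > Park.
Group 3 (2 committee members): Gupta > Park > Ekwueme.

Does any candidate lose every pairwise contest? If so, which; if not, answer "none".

none

Head-to-head results (7 committee members):
Ekwueme vs Gupta: Ekwueme wins 5–2.
Ekwueme vs Park: 2 to 5, Park.
Gupta vs Park: Gupta is ranked higher on 2+2 = 4 ballots, Park on 3. Gupta wins 4–3.
Every candidate wins at least one matchup (Ekwueme beats Gupta; Gupta beats Park; Park beats Ekwueme), so there is no Condorcet loser.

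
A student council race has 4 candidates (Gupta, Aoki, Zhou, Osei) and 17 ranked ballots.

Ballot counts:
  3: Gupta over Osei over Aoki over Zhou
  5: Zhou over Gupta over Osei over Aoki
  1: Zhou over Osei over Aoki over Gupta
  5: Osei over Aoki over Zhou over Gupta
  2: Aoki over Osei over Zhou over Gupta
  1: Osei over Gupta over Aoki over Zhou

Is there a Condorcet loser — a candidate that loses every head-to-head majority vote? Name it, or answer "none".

none

Pairwise majorities:
Gupta vs Aoki: 9 to 8, Gupta.
Gupta vs Zhou: Gupta preferred on 3+1 = 4 ballots; Zhou wins 13–4.
Gupta–Osei: Osei 9–8.
Aoki vs Zhou: Aoki is ranked higher on 3+5+2+1 = 11 ballots, Zhou on 6. Aoki wins 11–6.
Aoki vs Osei: 2 to 15, Osei.
Zhou vs Osei: Osei, 11–6.
Every candidate wins at least one matchup (Gupta beats Aoki; Aoki beats Zhou; Zhou beats Gupta; Osei beats Gupta), so there is no Condorcet loser.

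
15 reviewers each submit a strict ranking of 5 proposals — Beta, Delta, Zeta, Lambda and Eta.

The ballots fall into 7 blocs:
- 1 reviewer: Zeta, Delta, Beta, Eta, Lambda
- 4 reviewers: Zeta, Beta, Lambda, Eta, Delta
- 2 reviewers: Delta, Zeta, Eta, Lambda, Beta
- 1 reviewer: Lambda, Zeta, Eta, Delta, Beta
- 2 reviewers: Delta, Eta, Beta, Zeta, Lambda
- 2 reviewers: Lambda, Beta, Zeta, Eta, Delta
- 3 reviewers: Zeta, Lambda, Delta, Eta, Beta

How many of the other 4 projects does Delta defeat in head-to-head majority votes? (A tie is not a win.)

Delta against each rival (15 reviewers):
Delta vs Beta: Delta, 9–6.
Delta–Zeta: Zeta 11–4.
Delta vs Lambda: 5 to 10, Lambda.
Delta vs Eta: Delta preferred on 1+2+2+3 = 8 ballots; Delta wins 8–7.
Delta beats Beta, Eta; loses to Zeta, Lambda — 2 pairwise wins.

2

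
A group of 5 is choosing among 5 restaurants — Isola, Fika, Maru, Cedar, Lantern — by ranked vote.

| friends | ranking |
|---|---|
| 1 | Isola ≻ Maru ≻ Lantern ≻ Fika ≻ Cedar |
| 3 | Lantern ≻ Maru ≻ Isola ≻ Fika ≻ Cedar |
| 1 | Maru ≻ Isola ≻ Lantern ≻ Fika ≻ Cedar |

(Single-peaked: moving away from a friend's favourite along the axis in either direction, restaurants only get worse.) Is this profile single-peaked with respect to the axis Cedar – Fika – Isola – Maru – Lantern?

Axis positions: Cedar=1, Fika=2, Isola=3, Maru=4, Lantern=5.
Bloc 1 (peak Isola at position 3): ranking walks positions 3-4-5-2-1, expanding outward from the peak — single-peaked.
Bloc 2 (peak Lantern at position 5): ranking walks positions 5-4-3-2-1, expanding outward from the peak — single-peaked.
Bloc 3 (peak Maru at position 4): ranking walks positions 4-3-5-2-1, expanding outward from the peak — single-peaked.
Every ranking is single-peaked on this axis.

yes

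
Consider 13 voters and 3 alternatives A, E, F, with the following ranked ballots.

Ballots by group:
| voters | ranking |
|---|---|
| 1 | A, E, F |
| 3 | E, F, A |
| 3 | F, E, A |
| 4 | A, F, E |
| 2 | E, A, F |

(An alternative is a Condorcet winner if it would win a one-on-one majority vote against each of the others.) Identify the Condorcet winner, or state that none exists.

Check each pair by majority over 13 ballots:
A vs E: E, 8–5.
A vs F: A wins 7–6.
E vs F: F, 7–6.
No alternative is unbeaten: A loses to E; E loses to F; F loses to A. In particular A beats F beats E beats A is a majority cycle — no Condorcet winner exists.

none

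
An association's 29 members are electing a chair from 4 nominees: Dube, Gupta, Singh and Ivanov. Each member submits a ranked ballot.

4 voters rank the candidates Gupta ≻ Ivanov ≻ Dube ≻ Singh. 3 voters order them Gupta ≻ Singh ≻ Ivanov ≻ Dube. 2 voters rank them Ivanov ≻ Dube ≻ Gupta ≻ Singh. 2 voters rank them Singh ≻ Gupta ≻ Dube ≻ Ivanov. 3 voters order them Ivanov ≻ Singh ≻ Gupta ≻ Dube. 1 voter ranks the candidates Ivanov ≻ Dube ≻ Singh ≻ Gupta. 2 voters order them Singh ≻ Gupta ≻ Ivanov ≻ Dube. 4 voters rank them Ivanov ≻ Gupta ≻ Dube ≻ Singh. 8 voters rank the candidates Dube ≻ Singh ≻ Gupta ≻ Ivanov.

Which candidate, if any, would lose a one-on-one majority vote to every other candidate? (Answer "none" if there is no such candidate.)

Head-to-head results (29 voters):
Dube–Gupta: Gupta 18–11.
Dube vs Singh: Dube is ranked higher on 4+2+1+4+8 = 19 ballots, Singh on 10. Dube wins 19–10.
Dube vs Ivanov: 10 to 19, Ivanov.
Gupta vs Singh: Gupta preferred on 4+3+2+4 = 13 ballots; Singh wins 16–13.
Gupta vs Ivanov: Gupta wins 19–10.
Singh vs Ivanov: Singh, 15–14.
No candidate is winless: Dube beats Singh; Gupta beats Dube; Singh beats Gupta; Ivanov beats Dube. There is no Condorcet loser.

none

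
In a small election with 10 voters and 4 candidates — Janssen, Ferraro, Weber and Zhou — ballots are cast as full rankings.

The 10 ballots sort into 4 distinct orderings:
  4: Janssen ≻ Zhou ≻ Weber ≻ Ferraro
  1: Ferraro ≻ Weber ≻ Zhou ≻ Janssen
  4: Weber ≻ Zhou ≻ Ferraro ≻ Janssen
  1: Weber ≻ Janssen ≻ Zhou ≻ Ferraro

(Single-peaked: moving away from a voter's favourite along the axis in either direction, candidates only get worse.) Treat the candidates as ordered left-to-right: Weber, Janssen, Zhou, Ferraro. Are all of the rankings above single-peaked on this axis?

Axis positions: Weber=1, Janssen=2, Zhou=3, Ferraro=4.
Bloc 1 (peak Janssen at position 2): ranking walks positions 2-3-1-4, expanding outward from the peak — single-peaked.
Bloc 2: ranking walks positions 4-1-3-2; Weber is ranked above Zhou even though Zhou lies between Weber and the peak Ferraro on the axis — preferences dip and rise again. Not single-peaked.
Bloc 3: ranking walks positions 1-3-4-2; Zhou is ranked above Janssen even though Janssen lies between Zhou and the peak Weber on the axis — preferences dip and rise again. Not single-peaked.
Bloc 4 (peak Weber at position 1): ranking walks positions 1-2-3-4, expanding outward from the peak — single-peaked.
Bloc 2 violates single-peakedness, so the profile is not single-peaked on this axis.

no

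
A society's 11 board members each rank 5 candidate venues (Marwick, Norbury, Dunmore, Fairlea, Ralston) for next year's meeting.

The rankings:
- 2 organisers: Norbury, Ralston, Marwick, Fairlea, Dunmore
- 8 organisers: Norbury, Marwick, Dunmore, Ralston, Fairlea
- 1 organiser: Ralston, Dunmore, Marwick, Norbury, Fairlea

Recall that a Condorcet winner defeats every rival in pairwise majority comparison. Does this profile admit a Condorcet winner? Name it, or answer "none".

Check each pair by majority over 11 ballots:
Marwick vs Norbury: 1 for Marwick, 10 for Norbury — Norbury by 10–1.
Marwick vs Dunmore: Marwick is ranked higher on 2+8 = 10 ballots, Dunmore on 1. Marwick wins 10–1.
Marwick vs Fairlea: 2+8+1 = 11 for Marwick, 0 for Fairlea — Marwick by 11–0.
Marwick vs Ralston: 8 to 3, Marwick.
Norbury vs Dunmore: 10 to 1, Norbury.
Norbury vs Fairlea: Norbury preferred on 2+8+1 = 11 ballots; Norbury wins 11–0.
Norbury vs Ralston: Norbury preferred on 2+8 = 10 ballots; Norbury wins 10–1.
Dunmore vs Fairlea: 8+1 = 9 for Dunmore, 2 for Fairlea — Dunmore by 9–2.
Dunmore vs Ralston: Dunmore is ranked higher on 8 ballots, Ralston on 3. Dunmore wins 8–3.
Fairlea vs Ralston: 0 for Fairlea, 11 for Ralston — Ralston by 11–0.
Norbury beats each of Marwick, Dunmore, Fairlea, Ralston — Norbury is the Condorcet winner.

Norbury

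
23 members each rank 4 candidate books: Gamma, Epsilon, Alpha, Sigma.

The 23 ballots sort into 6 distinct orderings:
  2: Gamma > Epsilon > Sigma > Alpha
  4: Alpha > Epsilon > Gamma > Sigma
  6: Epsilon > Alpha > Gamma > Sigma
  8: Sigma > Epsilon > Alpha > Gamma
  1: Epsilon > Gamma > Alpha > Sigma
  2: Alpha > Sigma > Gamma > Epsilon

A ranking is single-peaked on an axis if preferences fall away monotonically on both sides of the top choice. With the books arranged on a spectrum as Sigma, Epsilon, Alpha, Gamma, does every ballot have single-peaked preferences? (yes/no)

Axis positions: Sigma=1, Epsilon=2, Alpha=3, Gamma=4.
Group 1: ranking walks positions 4-2-1-3; Epsilon is ranked above Alpha even though Alpha lies between Epsilon and the peak Gamma on the axis — preferences dip and rise again. Not single-peaked.
Group 2 (peak Alpha at position 3): ranking walks positions 3-2-4-1, expanding outward from the peak — single-peaked.
Group 3 (peak Epsilon at position 2): ranking walks positions 2-3-4-1, expanding outward from the peak — single-peaked.
Group 4 (peak Sigma at position 1): ranking walks positions 1-2-3-4, expanding outward from the peak — single-peaked.
Group 5: ranking walks positions 2-4-3-1; Gamma is ranked above Alpha even though Alpha lies between Gamma and the peak Epsilon on the axis — preferences dip and rise again. Not single-peaked.
Group 6: ranking walks positions 3-1-4-2; Sigma is ranked above Epsilon even though Epsilon lies between Sigma and the peak Alpha on the axis — preferences dip and rise again. Not single-peaked.
Group 1 violates single-peakedness, so the profile is not single-peaked on this axis.

no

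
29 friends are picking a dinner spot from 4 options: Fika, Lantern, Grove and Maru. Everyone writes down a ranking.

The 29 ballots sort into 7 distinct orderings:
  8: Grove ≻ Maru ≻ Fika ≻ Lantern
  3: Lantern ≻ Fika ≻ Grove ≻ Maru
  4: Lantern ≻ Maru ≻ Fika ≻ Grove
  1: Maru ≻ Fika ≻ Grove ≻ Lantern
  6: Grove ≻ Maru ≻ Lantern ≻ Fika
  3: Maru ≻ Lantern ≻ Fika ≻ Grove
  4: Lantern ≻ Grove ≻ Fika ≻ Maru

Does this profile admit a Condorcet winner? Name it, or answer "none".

Check each pair by majority over 29 ballots:
Fika vs Lantern: Fika preferred on 8+1 = 9 ballots; Lantern wins 20–9.
Fika vs Grove: 11 to 18, Grove.
Fika vs Maru: Fika is ranked higher on 3+4 = 7 ballots, Maru on 22. Maru wins 22–7.
Lantern vs Grove: 14 to 15, Grove.
Lantern vs Maru: 11 to 18, Maru.
Grove vs Maru: 8+3+6+4 = 21 for Grove, 8 for Maru — Grove by 21–8.
Grove defeats every rival head-to-head and is the Condorcet winner.

Grove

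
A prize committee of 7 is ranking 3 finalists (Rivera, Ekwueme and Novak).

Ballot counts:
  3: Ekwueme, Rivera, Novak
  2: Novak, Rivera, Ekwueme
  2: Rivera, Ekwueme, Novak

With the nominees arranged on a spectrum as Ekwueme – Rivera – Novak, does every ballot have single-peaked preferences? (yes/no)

yes

Axis positions: Ekwueme=1, Rivera=2, Novak=3.
Type 1 (peak Ekwueme at position 1): ranking walks positions 1-2-3, expanding outward from the peak — single-peaked.
Type 2 (peak Novak at position 3): ranking walks positions 3-2-1, expanding outward from the peak — single-peaked.
Type 3 (peak Rivera at position 2): ranking walks positions 2-1-3, expanding outward from the peak — single-peaked.
Every ranking is single-peaked on this axis.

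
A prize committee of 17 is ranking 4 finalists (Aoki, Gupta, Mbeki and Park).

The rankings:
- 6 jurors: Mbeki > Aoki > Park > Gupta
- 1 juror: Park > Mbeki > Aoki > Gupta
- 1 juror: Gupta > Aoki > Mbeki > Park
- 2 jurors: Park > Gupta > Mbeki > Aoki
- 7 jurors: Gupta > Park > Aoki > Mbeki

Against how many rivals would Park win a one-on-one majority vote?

Park against each rival (17 jurors):
Park vs Aoki: Park wins 10–7.
Park vs Gupta: 9 to 8, Park.
Park–Mbeki: Park 10–7.
Park beats Aoki, Gupta, Mbeki — 3 pairwise wins.

3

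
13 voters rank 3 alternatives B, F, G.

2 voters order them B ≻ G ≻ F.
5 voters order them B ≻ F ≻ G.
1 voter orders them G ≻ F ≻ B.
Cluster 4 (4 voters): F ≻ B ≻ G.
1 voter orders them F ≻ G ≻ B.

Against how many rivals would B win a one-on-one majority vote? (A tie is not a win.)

2

B against each rival (13 voters):
B vs F: 2+5 = 7 for B, 6 for F — B by 7–6.
B vs G: 11 to 2, B.
B beats F, G — 2 pairwise wins.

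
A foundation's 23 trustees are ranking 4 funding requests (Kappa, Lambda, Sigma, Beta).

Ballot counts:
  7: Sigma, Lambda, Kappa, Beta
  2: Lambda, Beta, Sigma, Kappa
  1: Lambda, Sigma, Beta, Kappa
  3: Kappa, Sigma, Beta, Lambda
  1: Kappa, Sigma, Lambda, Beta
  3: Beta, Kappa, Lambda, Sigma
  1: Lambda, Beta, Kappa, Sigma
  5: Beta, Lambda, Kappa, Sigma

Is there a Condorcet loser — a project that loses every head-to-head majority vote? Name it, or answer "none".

Pairwise majorities:
Kappa vs Lambda: Kappa is ranked higher on 3+1+3 = 7 ballots, Lambda on 16. Lambda wins 16–7.
Kappa vs Sigma: Kappa is ranked higher on 3+1+3+1+5 = 13 ballots, Sigma on 10. Kappa wins 13–10.
Kappa–Beta: Beta 12–11.
Lambda vs Sigma: Lambda is ranked higher on 2+1+3+1+5 = 12 ballots, Sigma on 11. Lambda wins 12–11.
Lambda vs Beta: 7+2+1+1+1 = 12 for Lambda, 11 for Beta — Lambda by 12–11.
Sigma vs Beta: 7+1+3+1 = 12 for Sigma, 11 for Beta — Sigma by 12–11.
Each project has at least one pairwise win (Kappa beats Sigma; Lambda beats Kappa; Sigma beats Beta; Beta beats Kappa) — no Condorcet loser.

none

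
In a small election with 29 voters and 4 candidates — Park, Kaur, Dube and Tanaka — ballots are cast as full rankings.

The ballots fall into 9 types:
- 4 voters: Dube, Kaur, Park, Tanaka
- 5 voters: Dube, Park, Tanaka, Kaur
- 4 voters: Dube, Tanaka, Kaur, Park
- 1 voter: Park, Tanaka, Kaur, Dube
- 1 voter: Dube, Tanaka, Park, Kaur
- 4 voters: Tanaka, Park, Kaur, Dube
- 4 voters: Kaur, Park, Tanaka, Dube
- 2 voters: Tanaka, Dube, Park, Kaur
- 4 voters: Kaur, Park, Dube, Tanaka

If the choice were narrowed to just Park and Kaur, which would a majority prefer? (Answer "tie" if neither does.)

Kaur

Ballots ranking Park above Kaur: 5 + 1 + 1 + 4 + 2 = 13.
Ballots ranking Kaur above Park: 29 − 13 = 16.
Kaur wins the head-to-head 16–13.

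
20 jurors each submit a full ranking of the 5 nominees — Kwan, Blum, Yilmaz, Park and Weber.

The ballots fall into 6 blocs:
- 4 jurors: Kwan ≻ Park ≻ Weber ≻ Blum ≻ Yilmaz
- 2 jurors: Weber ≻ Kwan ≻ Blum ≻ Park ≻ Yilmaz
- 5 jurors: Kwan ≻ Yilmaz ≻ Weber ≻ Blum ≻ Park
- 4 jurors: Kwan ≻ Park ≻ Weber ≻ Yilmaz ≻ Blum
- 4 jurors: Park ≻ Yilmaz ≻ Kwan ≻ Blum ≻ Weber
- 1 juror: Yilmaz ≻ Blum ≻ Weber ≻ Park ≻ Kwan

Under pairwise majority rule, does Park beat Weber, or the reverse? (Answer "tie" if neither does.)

Park

Ballots ranking Park above Weber: 4 + 4 + 4 = 12.
Ballots ranking Weber above Park: 20 − 12 = 8.
Park wins the head-to-head 12–8.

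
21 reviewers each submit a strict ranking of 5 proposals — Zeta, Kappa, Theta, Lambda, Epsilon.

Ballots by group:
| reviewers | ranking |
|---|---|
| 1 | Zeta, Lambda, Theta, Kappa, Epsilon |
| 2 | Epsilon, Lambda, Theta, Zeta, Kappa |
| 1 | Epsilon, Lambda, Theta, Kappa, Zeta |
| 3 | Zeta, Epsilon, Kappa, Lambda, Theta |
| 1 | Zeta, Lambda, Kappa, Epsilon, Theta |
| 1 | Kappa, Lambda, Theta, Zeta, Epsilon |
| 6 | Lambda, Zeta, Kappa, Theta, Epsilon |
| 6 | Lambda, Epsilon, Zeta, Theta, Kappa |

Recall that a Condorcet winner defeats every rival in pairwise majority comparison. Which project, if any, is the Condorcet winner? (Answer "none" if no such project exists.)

Lambda

Head-to-head results (21 reviewers):
Zeta vs Kappa: Zeta preferred on 1+2+3+1+6+6 = 19 ballots; Zeta wins 19–2.
Zeta vs Theta: 17 to 4, Zeta.
Zeta vs Lambda: 5 to 16, Lambda.
Zeta vs Epsilon: Zeta preferred on 1+3+1+1+6 = 12 ballots; Zeta wins 12–9.
Kappa–Theta: Kappa 11–10.
Kappa vs Lambda: 3+1 = 4 for Kappa, 17 for Lambda — Lambda by 17–4.
Kappa vs Epsilon: 9 to 12, Epsilon.
Theta vs Lambda: Lambda wins 21–0.
Theta vs Epsilon: Epsilon, 13–8.
Lambda vs Epsilon: Lambda wins 15–6.
Only Lambda has no losses; Lambda is the Condorcet winner.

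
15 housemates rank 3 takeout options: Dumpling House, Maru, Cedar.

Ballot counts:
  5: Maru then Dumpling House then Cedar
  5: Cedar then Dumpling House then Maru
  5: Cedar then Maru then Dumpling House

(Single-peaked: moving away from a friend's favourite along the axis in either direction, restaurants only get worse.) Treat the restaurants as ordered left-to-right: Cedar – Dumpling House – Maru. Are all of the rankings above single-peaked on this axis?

Axis positions: Cedar=1, Dumpling House=2, Maru=3.
Ballot type 1 (peak Maru at position 3): ranking walks positions 3-2-1, expanding outward from the peak — single-peaked.
Ballot type 2 (peak Cedar at position 1): ranking walks positions 1-2-3, expanding outward from the peak — single-peaked.
Ballot type 3: ranking walks positions 1-3-2; Maru is ranked above Dumpling House even though Dumpling House lies between Maru and the peak Cedar on the axis — preferences dip and rise again. Not single-peaked.
Ballot type 3 violates single-peakedness, so the profile is not single-peaked on this axis.

no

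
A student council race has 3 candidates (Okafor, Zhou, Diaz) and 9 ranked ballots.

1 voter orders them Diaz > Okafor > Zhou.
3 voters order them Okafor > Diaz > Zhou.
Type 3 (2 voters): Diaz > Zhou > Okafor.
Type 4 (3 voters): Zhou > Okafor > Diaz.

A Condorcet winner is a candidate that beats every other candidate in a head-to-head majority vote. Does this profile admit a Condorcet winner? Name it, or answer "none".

Head-to-head results (9 voters):
Okafor vs Zhou: Okafor preferred on 1+3 = 4 ballots; Zhou wins 5–4.
Okafor vs Diaz: 3+3 = 6 for Okafor, 3 for Diaz — Okafor by 6–3.
Zhou vs Diaz: Zhou preferred on 3 ballots; Diaz wins 6–3.
Every candidate loses at least once (Okafor loses to Zhou; Zhou loses to Diaz; Diaz loses to Okafor). The majority relation contains the cycle Okafor > Diaz > Zhou > Okafor, so there is no Condorcet winner.

none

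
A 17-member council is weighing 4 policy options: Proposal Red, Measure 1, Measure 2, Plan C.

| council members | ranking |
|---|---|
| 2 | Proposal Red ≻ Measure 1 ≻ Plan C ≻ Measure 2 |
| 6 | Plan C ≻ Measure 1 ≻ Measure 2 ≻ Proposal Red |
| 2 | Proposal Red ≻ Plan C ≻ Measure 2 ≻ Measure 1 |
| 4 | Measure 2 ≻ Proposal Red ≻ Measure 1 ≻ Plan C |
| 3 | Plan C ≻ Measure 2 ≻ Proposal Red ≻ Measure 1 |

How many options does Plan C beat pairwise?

Plan C against each rival (17 council members):
Plan C vs Proposal Red: Plan C preferred on 6+3 = 9 ballots; Plan C wins 9–8.
Plan C vs Measure 1: Plan C, 11–6.
Plan C–Measure 2: Plan C 13–4.
Plan C beats Proposal Red, Measure 1, Measure 2 — 3 pairwise wins.

3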